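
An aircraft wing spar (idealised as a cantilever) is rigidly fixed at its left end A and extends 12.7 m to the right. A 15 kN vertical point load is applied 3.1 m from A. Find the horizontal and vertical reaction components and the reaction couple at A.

ΣF_x = 0: A_x = 0.
ΣF_y = 0: A_y − 15 = 0 → A_y = 15.00 kN.
ΣM about A: M_A − 15·3.1 = 0 → M_A = 46.50 kN·m.

A_x = 0, A_y = 15.00 kN, M_A = 46.50 kN·m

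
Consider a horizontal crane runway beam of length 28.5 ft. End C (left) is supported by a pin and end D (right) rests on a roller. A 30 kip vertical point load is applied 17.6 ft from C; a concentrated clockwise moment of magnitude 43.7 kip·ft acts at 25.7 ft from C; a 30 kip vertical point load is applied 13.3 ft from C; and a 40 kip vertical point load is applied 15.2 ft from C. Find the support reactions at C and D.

C_x = 0, C_y = 44.61 kip, D_y = 55.39 kip

Moments about C: D_y·28.5 − 30·17.6 − 43.7 − 30·13.3 − 40·15.2 = 0 → D_y = 1578.7/28.5 = 55.393 ≈ 55.39 kip.
ΣF_y = 0: C_y + 55.393 − 30 − 30 − 40 = 0 → C_y = 44.61 kip.
ΣF_x = 0: no horizontal applied forces, so C_x = 0.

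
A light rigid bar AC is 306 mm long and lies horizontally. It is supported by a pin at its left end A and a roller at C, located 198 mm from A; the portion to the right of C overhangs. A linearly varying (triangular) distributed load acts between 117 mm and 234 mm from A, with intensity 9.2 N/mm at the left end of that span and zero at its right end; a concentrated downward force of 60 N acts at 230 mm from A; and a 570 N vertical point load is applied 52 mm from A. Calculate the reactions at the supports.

A_x = 0, A_y = 524.8 N, C_y = 643.4 N

Resultant of the triangular load: ½ × 9.2 × 117 = 538.2 N, acting at 156 mm from A (one-third of the span from the peak).
Moments about A: C_y·198 − (½·9.2·117)·156 − 60·230 − 570·52 = 0 → C_y = 127399.2/198 = 643.43 ≈ 643.4 N.
ΣF_y = 0: A_y + 643.43 − ½·9.2·117 − 60 − 570 = 0 → A_y = 524.8 N.
ΣF_x = 0: no horizontal applied forces, so A_x = 0.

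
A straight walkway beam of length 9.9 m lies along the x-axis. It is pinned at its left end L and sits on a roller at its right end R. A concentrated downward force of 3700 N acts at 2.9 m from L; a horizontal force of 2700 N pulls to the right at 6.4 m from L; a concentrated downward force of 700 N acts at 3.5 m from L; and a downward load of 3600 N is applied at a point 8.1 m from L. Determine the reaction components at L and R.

Taking moments about L: R_y·9.9 − 3700·2.9 − 700·3.5 − 3600·8.1 = 0 → R_y = 42340/9.9 = 4276.77 ≈ 4277 N.
ΣF_y = 0: L_y + 4276.77 − 3700 − 700 − 3600 = 0 → L_y = 3723 N.
ΣF_x = 0: L_x + 2700 = 0 → L_x = -2700 N.

L_x = -2700 N, L_y = 3723 N, R_y = 4277 N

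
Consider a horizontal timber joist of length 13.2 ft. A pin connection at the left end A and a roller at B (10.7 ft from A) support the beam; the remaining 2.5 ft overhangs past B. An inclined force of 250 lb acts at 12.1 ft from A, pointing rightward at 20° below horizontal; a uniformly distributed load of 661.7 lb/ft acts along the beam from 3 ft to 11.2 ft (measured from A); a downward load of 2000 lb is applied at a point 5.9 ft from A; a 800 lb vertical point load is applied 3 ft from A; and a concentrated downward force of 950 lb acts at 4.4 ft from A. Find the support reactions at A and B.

A_x = -234.9 lb, A_y = 3847 lb, B_y = 5415 lb

Resultant of the distributed load: 661.7 × 8.2 = 5425.94 lb at 7.1 ft from A.
Moments about A: B_y·10.7 − 250·sin20°·12.1 − (661.7·8.2)·7.1 − 2000·5.9 − 800·3 − 950·4.4 = 0 → B_y = 57938.8/10.7 = 5414.84 ≈ 5415 lb.
ΣF_y = 0: A_y + 5414.84 − 250·sin20° − 661.7·8.2 − 2000 − 800 − 950 = 0 → A_y = 3847 lb.
ΣF_x = 0: A_x + 250·cos20° = 0 → A_x = -234.9 lb.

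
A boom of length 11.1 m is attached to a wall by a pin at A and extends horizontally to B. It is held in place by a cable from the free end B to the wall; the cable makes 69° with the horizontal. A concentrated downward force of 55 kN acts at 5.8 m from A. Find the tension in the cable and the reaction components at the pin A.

T = 30.78 kN, A_x = 11.03 kN, A_y = 26.26 kN

ΣM about A: T·sin69°·11.1 − 55·5.8 = 0 → T = 319/(11.1·0.93358) = 30.7834 ≈ 30.78 kN.
ΣF_x = 0: A_x − T·cos69° = 0 → A_x = 30.7834 × 0.358368 = 11.03 kN.
ΣF_y = 0: A_y + T·sin69° − 55 = 0 → A_y = 55 − 30.7834 × 0.93358 = 26.26 kN.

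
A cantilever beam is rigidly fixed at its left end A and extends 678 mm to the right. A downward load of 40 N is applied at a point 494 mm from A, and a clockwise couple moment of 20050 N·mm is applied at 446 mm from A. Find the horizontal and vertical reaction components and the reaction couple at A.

ΣF_x = 0: A_x = 0.
ΣF_y = 0: A_y − 40 = 0 → A_y = 40.00 N.
ΣM about A: M_A − 40·494 − 20050 = 0 → M_A = 39810 N·mm.

A_x = 0, A_y = 40.00 N, M_A = 39810 N·mm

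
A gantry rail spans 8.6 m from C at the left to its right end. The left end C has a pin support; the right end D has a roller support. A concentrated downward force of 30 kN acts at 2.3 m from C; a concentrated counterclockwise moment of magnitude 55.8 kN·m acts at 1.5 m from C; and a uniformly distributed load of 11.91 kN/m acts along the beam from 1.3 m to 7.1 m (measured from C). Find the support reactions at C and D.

C_x = 0, C_y = 63.81 kN, D_y = 35.27 kN

Resultant of the distributed load: 11.91 × 5.8 = 69.078 kN at 4.2 m from C.
ΣM about C: D_y·8.6 − 30·2.3 + 55.8 − (11.91·5.8)·4.2 = 0 → D_y = 303.3276/8.6 = 35.2707 ≈ 35.27 kN.
ΣF_y = 0: C_y + 35.2707 − 30 − 11.91·5.8 = 0 → C_y = 63.81 kN.
ΣF_x = 0: no horizontal applied forces, so C_x = 0.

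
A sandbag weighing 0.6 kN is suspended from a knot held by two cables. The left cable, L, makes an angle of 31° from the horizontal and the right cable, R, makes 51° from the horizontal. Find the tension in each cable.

ΣF_x = 0: −T_L·cos31° + T_R·cos51° = 0 → T_R = 1.36205·T_L.
ΣF_y = 0: T_L·sin31° + T_R·sin51° = 0.6.
Substitute: T_L·(0.515038 + 1.36205·0.777146) = 0.6 → T_L = 0.381303 ≈ 0.3813 kN.
Then T_R = 1.36205 × 0.381303 = 0.5194 kN.

T_L = 0.3813 kN, T_R = 0.5194 kN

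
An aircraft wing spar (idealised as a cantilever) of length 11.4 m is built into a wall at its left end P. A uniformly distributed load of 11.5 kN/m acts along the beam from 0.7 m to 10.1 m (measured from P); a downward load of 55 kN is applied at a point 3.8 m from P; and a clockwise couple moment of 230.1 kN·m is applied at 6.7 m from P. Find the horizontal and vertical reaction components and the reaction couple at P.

P_x = 0, P_y = 163.1 kN, M_P = 1023 kN·m

Resultant of the distributed load: 11.5 × 9.4 = 108.1 kN at 5.4 m from P.
ΣF_x = 0: P_x = 0.
ΣF_y = 0: P_y − 11.5·9.4 − 55 = 0 → P_y = 163.1 kN.
ΣM about P: M_P − (11.5·9.4)·5.4 − 55·3.8 − 230.1 = 0 → M_P = 1023 kN·m.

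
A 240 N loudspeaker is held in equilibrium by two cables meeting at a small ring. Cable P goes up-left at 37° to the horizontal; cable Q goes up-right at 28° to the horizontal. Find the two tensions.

ΣF_x = 0: −T_P·cos37° + T_Q·cos28° = 0 → T_Q = 0.904511·T_P.
ΣF_y = 0: T_P·sin37° + T_Q·sin28° = 240.
Substitute: T_P·(0.601815 + 0.904511·0.469472) = 240 → T_P = 233.814 ≈ 233.8 N.
Then T_Q = 0.904511 × 233.814 = 211.5 N.

T_P = 233.8 N, T_Q = 211.5 N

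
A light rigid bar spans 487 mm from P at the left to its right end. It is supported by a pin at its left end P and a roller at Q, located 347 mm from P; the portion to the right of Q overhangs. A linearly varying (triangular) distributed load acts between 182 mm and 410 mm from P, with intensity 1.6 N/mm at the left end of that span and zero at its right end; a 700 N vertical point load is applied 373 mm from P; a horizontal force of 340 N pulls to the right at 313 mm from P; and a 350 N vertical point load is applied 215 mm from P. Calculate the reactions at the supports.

P_x = -340.0 N, P_y = 127.5 N, Q_y = 1105 N

Resultant of the triangular load: ½ × 1.6 × 228 = 182.4 N, acting at 258 mm from P (one-third of the span from the peak).
Moments about P: Q_y·347 − (½·1.6·228)·258 − 700·373 − 350·215 = 0 → Q_y = 383409.2/347 = 1104.93 ≈ 1105 N.
ΣF_y = 0: P_y + 1104.93 − ½·1.6·228 − 700 − 350 = 0 → P_y = 127.5 N.
ΣF_x = 0: P_x + 340 = 0 → P_x = -340.0 N.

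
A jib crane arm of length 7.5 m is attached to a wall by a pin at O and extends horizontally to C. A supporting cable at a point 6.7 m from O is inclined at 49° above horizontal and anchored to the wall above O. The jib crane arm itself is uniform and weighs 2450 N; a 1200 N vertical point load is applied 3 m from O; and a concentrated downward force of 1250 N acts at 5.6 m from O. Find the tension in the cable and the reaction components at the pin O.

ΣM about O: T·sin49°·6.7 − 2450·3.75 − 1200·3 − 1250·5.6 = 0 → T = 19787.5/(6.7·0.75471) = 3913.24 ≈ 3913 N.
ΣF_x = 0: O_x − T·cos49° = 0 → O_x = 3913.24 × 0.656059 = 2567 N.
ΣF_y = 0: O_y + T·sin49° − 2450 − 1200 − 1250 = 0 → O_y = 4900 − 3913.24 × 0.75471 = 1947 N.

T = 3913 N, O_x = 2567 N, O_y = 1947 N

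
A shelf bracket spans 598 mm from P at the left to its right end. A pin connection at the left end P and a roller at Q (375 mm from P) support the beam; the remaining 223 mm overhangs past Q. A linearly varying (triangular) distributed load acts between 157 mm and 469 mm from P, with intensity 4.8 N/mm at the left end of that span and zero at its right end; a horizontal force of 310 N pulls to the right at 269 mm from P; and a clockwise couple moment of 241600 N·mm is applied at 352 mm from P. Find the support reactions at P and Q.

Resultant of the triangular load: ½ × 4.8 × 312 = 748.8 N, acting at 261 mm from P (one-third of the span from the peak).
Taking moments about P: Q_y·375 − (½·4.8·312)·261 − 241600 = 0 → Q_y = 437036.8/375 = 1165.43 ≈ 1165 N.
ΣF_y = 0: P_y + 1165.43 − ½·4.8·312 = 0 → P_y = -416.6 N.
ΣF_x = 0: P_x + 310 = 0 → P_x = -310.0 N.

P_x = -310.0 N, P_y = -416.6 N, Q_y = 1165 N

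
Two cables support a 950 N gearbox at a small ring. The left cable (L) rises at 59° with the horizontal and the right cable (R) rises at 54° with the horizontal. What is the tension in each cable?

T_L = 606.6 N, T_R = 531.5 N

ΣF_x = 0: −T_L·cos59° + T_R·cos54° = 0 → T_R = 0.876235·T_L.
ΣF_y = 0: T_L·sin59° + T_R·sin54° = 950.
Substitute: T_L·(0.857167 + 0.876235·0.809017) = 950 → T_L = 606.619 ≈ 606.6 N.
Then T_R = 0.876235 × 606.619 = 531.5 N.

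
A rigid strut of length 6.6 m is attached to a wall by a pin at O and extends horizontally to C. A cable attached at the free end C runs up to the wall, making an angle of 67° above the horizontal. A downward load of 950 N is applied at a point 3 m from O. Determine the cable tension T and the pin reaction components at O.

ΣM about O: T·sin67°·6.6 − 950·3 = 0 → T = 2850/(6.6·0.920505) = 469.11 ≈ 469.1 N.
ΣF_x = 0: O_x − T·cos67° = 0 → O_x = 469.11 × 0.390731 = 183.3 N.
ΣF_y = 0: O_y + T·sin67° − 950 = 0 → O_y = 950 − 469.11 × 0.920505 = 518.2 N.

T = 469.1 N, O_x = 183.3 N, O_y = 518.2 N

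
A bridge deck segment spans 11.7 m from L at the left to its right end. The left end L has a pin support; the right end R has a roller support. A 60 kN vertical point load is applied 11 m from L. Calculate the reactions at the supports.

L_x = 0, L_y = 3.590 kN, R_y = 56.41 kN

Taking moments about L: R_y·11.7 − 60·11 = 0 → R_y = 660/11.7 = 56.4103 ≈ 56.41 kN.
ΣF_y = 0: L_y + 56.4103 − 60 = 0 → L_y = 3.590 kN.
ΣF_x = 0: no horizontal applied forces, so L_x = 0.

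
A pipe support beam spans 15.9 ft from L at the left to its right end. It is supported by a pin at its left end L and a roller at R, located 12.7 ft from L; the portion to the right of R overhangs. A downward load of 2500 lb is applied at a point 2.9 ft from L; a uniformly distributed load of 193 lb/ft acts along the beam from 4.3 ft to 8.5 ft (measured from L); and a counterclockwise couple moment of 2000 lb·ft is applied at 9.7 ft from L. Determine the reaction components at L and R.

Resultant of the distributed load: 193 × 4.2 = 810.6 lb at 6.4 ft from L.
ΣM about L: R_y·12.7 − 2500·2.9 − (193·4.2)·6.4 + 2000 = 0 → R_y = 10437.84/12.7 = 821.877 ≈ 821.9 lb.
ΣF_y = 0: L_y + 821.877 − 2500 − 193·4.2 = 0 → L_y = 2489 lb.
ΣF_x = 0: no horizontal applied forces, so L_x = 0.

L_x = 0, L_y = 2489 lb, R_y = 821.9 lb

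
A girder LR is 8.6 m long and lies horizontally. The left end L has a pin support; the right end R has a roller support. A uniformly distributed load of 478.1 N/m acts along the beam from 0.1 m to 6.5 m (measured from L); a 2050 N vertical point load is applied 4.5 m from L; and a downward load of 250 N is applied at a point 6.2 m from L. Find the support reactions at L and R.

Resultant of the distributed load: 478.1 × 6.4 = 3059.84 N at 3.3 m from L.
Moments about L: R_y·8.6 − (478.1·6.4)·3.3 − 2050·4.5 − 250·6.2 = 0 → R_y = 20872.472/8.6 = 2427.03 ≈ 2427 N.
ΣF_y = 0: L_y + 2427.03 − 478.1·6.4 − 2050 − 250 = 0 → L_y = 2933 N.
ΣF_x = 0: no horizontal applied forces, so L_x = 0.

L_x = 0, L_y = 2933 N, R_y = 2427 N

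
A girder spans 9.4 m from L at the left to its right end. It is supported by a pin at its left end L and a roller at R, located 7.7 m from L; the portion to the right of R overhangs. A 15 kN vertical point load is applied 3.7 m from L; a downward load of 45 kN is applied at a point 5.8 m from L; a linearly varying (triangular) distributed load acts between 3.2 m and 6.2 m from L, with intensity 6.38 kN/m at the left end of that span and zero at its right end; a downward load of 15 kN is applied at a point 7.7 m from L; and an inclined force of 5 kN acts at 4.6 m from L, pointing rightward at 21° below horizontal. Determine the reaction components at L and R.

L_x = -4.668 kN, L_y = 23.97 kN, R_y = 62.39 kN

Resultant of the triangular load: ½ × 6.38 × 3 = 9.57 kN, acting at 4.2 m from L (one-third of the span from the peak).
Moments about L: R_y·7.7 − 15·3.7 − 45·5.8 − (½·6.38·3)·4.2 − 15·7.7 − 5·sin21°·4.6 = 0 → R_y = 480.436/7.7 = 62.3943 ≈ 62.39 kN.
ΣF_y = 0: L_y + 62.3943 − 15 − 45 − ½·6.38·3 − 15 − 5·sin21° = 0 → L_y = 23.97 kN.
ΣF_x = 0: L_x + 5·cos21° = 0 → L_x = -4.668 kN.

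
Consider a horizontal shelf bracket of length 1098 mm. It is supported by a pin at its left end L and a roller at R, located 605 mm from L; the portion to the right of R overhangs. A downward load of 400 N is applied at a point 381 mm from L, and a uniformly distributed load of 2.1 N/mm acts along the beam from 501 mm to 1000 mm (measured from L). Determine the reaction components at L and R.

Resultant of the distributed load: 2.1 × 499 = 1047.9 N at 750.5 mm from L.
Taking moments about L: R_y·605 − 400·381 − (2.1·499)·750.5 = 0 → R_y = 938848.95/605 = 1551.82 ≈ 1552 N.
ΣF_y = 0: L_y + 1551.82 − 400 − 2.1·499 = 0 → L_y = -103.9 N.
ΣF_x = 0: no horizontal applied forces, so L_x = 0.

L_x = 0, L_y = -103.9 N, R_y = 1552 N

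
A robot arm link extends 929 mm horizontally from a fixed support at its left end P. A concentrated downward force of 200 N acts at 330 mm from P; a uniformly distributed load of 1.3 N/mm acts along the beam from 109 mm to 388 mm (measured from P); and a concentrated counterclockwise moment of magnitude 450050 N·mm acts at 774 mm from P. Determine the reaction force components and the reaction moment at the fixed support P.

Resultant of the distributed load: 1.3 × 279 = 362.7 N at 248.5 mm from P.
ΣF_x = 0: P_x = 0.
ΣF_y = 0: P_y − 200 − 1.3·279 = 0 → P_y = 562.7 N.
ΣM about P: M_P − 200·330 − (1.3·279)·248.5 + 450050 = 0 → M_P = -293900 N·mm.

P_x = 0, P_y = 562.7 N, M_P = -293900 N·mm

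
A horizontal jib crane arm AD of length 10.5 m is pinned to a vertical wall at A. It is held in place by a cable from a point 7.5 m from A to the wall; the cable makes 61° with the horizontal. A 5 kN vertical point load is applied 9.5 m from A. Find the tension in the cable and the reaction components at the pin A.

ΣM about A: T·sin61°·7.5 − 5·9.5 = 0 → T = 47.5/(7.5·0.87462) = 7.24124 ≈ 7.241 kN.
ΣF_x = 0: A_x − T·cos61° = 0 → A_x = 7.24124 × 0.48481 = 3.511 kN.
ΣF_y = 0: A_y + T·sin61° − 5 = 0 → A_y = 5 − 7.24124 × 0.87462 = -1.333 kN.

T = 7.241 kN, A_x = 3.511 kN, A_y = -1.333 kN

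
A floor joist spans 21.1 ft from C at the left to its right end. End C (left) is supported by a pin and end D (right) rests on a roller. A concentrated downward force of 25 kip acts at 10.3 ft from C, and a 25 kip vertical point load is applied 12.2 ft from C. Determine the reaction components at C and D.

ΣM about C: D_y·21.1 − 25·10.3 − 25·12.2 = 0 → D_y = 562.5/21.1 = 26.6588 ≈ 26.66 kip.
ΣF_y = 0: C_y + 26.6588 − 25 − 25 = 0 → C_y = 23.34 kip.
ΣF_x = 0: no horizontal applied forces, so C_x = 0.

C_x = 0, C_y = 23.34 kip, D_y = 26.66 kip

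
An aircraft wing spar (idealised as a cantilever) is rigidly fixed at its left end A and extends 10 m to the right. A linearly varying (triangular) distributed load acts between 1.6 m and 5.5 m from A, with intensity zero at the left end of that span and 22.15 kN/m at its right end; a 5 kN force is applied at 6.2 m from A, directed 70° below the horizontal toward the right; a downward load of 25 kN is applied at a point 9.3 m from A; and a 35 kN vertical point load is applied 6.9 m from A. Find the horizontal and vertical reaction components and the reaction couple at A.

A_x = -1.710 kN, A_y = 107.9 kN, M_A = 684.5 kN·m

Resultant of the triangular load: ½ × 22.15 × 3.9 = 43.1925 kN, acting at 4.2 m from A (one-third of the span from the peak).
ΣF_x = 0: A_x + 5·cos70° = 0 → A_x = -1.710 kN.
ΣF_y = 0: A_y − ½·22.15·3.9 − 5·sin70° − 25 − 35 = 0 → A_y = 107.9 kN.
ΣM about A: M_A − (½·22.15·3.9)·4.2 − 5·sin70°·6.2 − 25·9.3 − 35·6.9 = 0 → M_A = 684.5 kN·m.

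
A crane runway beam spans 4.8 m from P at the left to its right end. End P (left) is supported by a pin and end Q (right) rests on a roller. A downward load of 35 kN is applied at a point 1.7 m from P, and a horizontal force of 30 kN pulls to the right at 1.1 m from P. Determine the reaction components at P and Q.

P_x = -30.00 kN, P_y = 22.60 kN, Q_y = 12.40 kN

Moments about P: Q_y·4.8 − 35·1.7 = 0 → Q_y = 59.5/4.8 = 12.3958 ≈ 12.40 kN.
ΣF_y = 0: P_y + 12.3958 − 35 = 0 → P_y = 22.60 kN.
ΣF_x = 0: P_x + 30 = 0 → P_x = -30.00 kN.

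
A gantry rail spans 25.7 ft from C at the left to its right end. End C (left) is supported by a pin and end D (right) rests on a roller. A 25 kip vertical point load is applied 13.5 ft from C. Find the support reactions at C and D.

ΣM about C: D_y·25.7 − 25·13.5 = 0 → D_y = 337.5/25.7 = 13.1323 ≈ 13.13 kip.
ΣF_y = 0: C_y + 13.1323 − 25 = 0 → C_y = 11.87 kip.
ΣF_x = 0: no horizontal applied forces, so C_x = 0.

C_x = 0, C_y = 11.87 kip, D_y = 13.13 kip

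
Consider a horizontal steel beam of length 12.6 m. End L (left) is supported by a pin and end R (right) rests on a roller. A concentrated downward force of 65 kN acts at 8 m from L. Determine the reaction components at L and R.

L_x = 0, L_y = 23.73 kN, R_y = 41.27 kN

Moments about L: R_y·12.6 − 65·8 = 0 → R_y = 520/12.6 = 41.2698 ≈ 41.27 kN.
ΣF_y = 0: L_y + 41.2698 − 65 = 0 → L_y = 23.73 kN.
ΣF_x = 0: no horizontal applied forces, so L_x = 0.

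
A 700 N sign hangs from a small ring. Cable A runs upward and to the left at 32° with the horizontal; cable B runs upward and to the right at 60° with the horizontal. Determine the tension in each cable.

ΣF_x = 0: −T_A·cos32° + T_B·cos60° = 0 → T_B = 1.6961·T_A.
ΣF_y = 0: T_A·sin32° + T_B·sin60° = 700.
Substitute: T_A·(0.529919 + 1.6961·0.866025) = 700 → T_A = 350.213 ≈ 350.2 N.
Then T_B = 1.6961 × 350.213 = 594.0 N.

T_A = 350.2 N, T_B = 594.0 N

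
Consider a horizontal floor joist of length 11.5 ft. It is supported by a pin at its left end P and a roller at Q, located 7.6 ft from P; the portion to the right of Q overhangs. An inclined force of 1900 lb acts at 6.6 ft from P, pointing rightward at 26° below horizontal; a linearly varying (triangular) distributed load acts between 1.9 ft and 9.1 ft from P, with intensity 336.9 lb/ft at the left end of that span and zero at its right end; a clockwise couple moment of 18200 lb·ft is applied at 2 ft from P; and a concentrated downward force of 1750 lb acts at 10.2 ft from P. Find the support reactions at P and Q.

P_x = -1708 lb, P_y = -2357 lb, Q_y = 6153 lb

Resultant of the triangular load: ½ × 336.9 × 7.2 = 1212.84 lb, acting at 4.3 ft from P (one-third of the span from the peak).
ΣM about P: Q_y·7.6 − 1900·sin26°·6.6 − (½·336.9·7.2)·4.3 − 18200 − 1750·10.2 = 0 → Q_y = 46762.4/7.6 = 6152.95 ≈ 6153 lb.
ΣF_y = 0: P_y + 6152.95 − 1900·sin26° − ½·336.9·7.2 − 1750 = 0 → P_y = -2357 lb.
ΣF_x = 0: P_x + 1900·cos26° = 0 → P_x = -1708 lb.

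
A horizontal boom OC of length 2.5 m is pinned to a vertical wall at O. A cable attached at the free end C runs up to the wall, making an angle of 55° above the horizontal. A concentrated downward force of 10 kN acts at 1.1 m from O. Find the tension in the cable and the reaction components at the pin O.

T = 5.371 kN, O_x = 3.081 kN, O_y = 5.600 kN

ΣM about O: T·sin55°·2.5 − 10·1.1 = 0 → T = 11/(2.5·0.819152) = 5.37141 ≈ 5.371 kN.
ΣF_x = 0: O_x − T·cos55° = 0 → O_x = 5.37141 × 0.573576 = 3.081 kN.
ΣF_y = 0: O_y + T·sin55° − 10 = 0 → O_y = 10 − 5.37141 × 0.819152 = 5.600 kN.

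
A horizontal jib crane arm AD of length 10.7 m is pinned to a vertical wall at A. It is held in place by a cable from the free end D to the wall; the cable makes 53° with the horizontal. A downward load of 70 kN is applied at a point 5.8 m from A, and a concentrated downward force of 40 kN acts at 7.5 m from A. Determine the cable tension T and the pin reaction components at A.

ΣM about A: T·sin53°·10.7 − 70·5.8 − 40·7.5 = 0 → T = 706/(10.7·0.798636) = 82.6175 ≈ 82.62 kN.
ΣF_x = 0: A_x − T·cos53° = 0 → A_x = 82.6175 × 0.601815 = 49.72 kN.
ΣF_y = 0: A_y + T·sin53° − 70 − 40 = 0 → A_y = 110 − 82.6175 × 0.798636 = 44.02 kN.

T = 82.62 kN, A_x = 49.72 kN, A_y = 44.02 kN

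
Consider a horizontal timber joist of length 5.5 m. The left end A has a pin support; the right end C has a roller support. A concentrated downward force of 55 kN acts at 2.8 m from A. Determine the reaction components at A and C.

ΣM about A: C_y·5.5 − 55·2.8 = 0 → C_y = 154/5.5 = 28.00 kN.
ΣF_y = 0: A_y + 28 − 55 = 0 → A_y = 27.00 kN.
ΣF_x = 0: no horizontal applied forces, so A_x = 0.

A_x = 0, A_y = 27.00 kN, C_y = 28.00 kN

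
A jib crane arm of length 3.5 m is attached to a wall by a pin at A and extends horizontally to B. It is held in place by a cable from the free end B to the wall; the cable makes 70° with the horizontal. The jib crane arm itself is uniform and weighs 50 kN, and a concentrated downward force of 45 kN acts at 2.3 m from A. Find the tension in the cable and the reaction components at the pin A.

ΣM about A: T·sin70°·3.5 − 50·1.75 − 45·2.3 = 0 → T = 191/(3.5·0.939693) = 58.0737 ≈ 58.07 kN.
ΣF_x = 0: A_x − T·cos70° = 0 → A_x = 58.0737 × 0.34202 = 19.86 kN.
ΣF_y = 0: A_y + T·sin70° − 50 − 45 = 0 → A_y = 95 − 58.0737 × 0.939693 = 40.43 kN.

T = 58.07 kN, A_x = 19.86 kN, A_y = 40.43 kN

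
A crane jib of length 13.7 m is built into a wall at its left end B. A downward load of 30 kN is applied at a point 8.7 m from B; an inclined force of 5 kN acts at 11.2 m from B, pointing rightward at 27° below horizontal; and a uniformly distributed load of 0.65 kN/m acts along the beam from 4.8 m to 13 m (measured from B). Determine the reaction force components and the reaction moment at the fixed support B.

B_x = -4.455 kN, B_y = 37.60 kN, M_B = 333.9 kN·m

Resultant of the distributed load: 0.65 × 8.2 = 5.33 kN at 8.9 m from B.
ΣF_x = 0: B_x + 5·cos27° = 0 → B_x = -4.455 kN.
ΣF_y = 0: B_y − 30 − 5·sin27° − 0.65·8.2 = 0 → B_y = 37.60 kN.
ΣM about B: M_B − 30·8.7 − 5·sin27°·11.2 − (0.65·8.2)·8.9 = 0 → M_B = 333.9 kN·m.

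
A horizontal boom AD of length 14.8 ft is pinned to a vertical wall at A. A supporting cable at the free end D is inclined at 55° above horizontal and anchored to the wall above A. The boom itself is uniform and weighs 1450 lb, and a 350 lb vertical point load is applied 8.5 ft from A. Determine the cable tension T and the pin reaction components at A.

T = 1130 lb, A_x = 648.4 lb, A_y = 874.0 lb

ΣM about A: T·sin55°·14.8 − 1450·7.4 − 350·8.5 = 0 → T = 13705/(14.8·0.819152) = 1130.45 ≈ 1130 lb.
ΣF_x = 0: A_x − T·cos55° = 0 → A_x = 1130.45 × 0.573576 = 648.4 lb.
ΣF_y = 0: A_y + T·sin55° − 1450 − 350 = 0 → A_y = 1800 − 1130.45 × 0.819152 = 874.0 lb.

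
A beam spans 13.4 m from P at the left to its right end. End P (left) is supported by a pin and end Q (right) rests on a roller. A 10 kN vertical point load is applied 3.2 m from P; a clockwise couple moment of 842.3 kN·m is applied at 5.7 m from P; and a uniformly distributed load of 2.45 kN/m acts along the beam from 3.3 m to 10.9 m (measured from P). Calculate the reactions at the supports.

Resultant of the distributed load: 2.45 × 7.6 = 18.62 kN at 7.1 m from P.
ΣM about P: Q_y·13.4 − 10·3.2 − 842.3 − (2.45·7.6)·7.1 = 0 → Q_y = 1006.502/13.4 = 75.1121 ≈ 75.11 kN.
ΣF_y = 0: P_y + 75.1121 − 10 − 2.45·7.6 = 0 → P_y = -46.49 kN.
ΣF_x = 0: no horizontal applied forces, so P_x = 0.

P_x = 0, P_y = -46.49 kN, Q_y = 75.11 kN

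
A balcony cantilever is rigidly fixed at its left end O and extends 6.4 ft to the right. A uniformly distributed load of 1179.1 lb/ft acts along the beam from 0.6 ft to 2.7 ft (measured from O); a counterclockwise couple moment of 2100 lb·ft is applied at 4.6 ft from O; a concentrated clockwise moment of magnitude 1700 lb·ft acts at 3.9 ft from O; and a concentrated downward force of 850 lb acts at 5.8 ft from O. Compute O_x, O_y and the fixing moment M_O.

O_x = 0, O_y = 3326 lb, M_O = 8616 lb·ft

Resultant of the distributed load: 1179.1 × 2.1 = 2476.11 lb at 1.65 ft from O.
ΣF_x = 0: O_x = 0.
ΣF_y = 0: O_y − 1179.1·2.1 − 850 = 0 → O_y = 3326 lb.
ΣM about O: M_O − (1179.1·2.1)·1.65 + 2100 − 1700 − 850·5.8 = 0 → M_O = 8616 lb·ft.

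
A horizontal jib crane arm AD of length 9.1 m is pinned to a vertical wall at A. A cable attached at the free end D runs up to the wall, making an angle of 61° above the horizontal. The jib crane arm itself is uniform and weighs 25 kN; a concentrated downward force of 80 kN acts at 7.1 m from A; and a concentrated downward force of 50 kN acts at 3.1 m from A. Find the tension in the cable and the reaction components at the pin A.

ΣM about A: T·sin61°·9.1 − 25·4.55 − 80·7.1 − 50·3.1 = 0 → T = 836.75/(9.1·0.87462) = 105.132 ≈ 105.1 kN.
ΣF_x = 0: A_x − T·cos61° = 0 → A_x = 105.132 × 0.48481 = 50.97 kN.
ΣF_y = 0: A_y + T·sin61° − 25 − 80 − 50 = 0 → A_y = 155 − 105.132 × 0.87462 = 63.05 kN.

T = 105.1 kN, A_x = 50.97 kN, A_y = 63.05 kN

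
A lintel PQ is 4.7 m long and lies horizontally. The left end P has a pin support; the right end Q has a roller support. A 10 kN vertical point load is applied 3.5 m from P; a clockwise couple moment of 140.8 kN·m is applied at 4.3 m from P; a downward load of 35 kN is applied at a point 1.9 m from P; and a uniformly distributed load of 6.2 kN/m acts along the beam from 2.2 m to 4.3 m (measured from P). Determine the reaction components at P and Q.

P_x = 0, P_y = -2.536 kN, Q_y = 60.56 kN

Resultant of the distributed load: 6.2 × 2.1 = 13.02 kN at 3.25 m from P.
ΣM about P: Q_y·4.7 − 10·3.5 − 140.8 − 35·1.9 − (6.2·2.1)·3.25 = 0 → Q_y = 284.615/4.7 = 60.5564 ≈ 60.56 kN.
ΣF_y = 0: P_y + 60.5564 − 10 − 35 − 6.2·2.1 = 0 → P_y = -2.536 kN.
ΣF_x = 0: no horizontal applied forces, so P_x = 0.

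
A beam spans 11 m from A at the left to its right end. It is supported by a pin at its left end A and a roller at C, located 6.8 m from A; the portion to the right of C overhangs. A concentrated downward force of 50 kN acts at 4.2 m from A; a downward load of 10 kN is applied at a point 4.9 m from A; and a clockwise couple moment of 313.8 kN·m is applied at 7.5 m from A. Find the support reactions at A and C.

A_x = 0, A_y = -24.24 kN, C_y = 84.24 kN

Taking moments about A: C_y·6.8 − 50·4.2 − 10·4.9 − 313.8 = 0 → C_y = 572.8/6.8 = 84.2353 ≈ 84.24 kN.
ΣF_y = 0: A_y + 84.2353 − 50 − 10 = 0 → A_y = -24.24 kN.
ΣF_x = 0: no horizontal applied forces, so A_x = 0.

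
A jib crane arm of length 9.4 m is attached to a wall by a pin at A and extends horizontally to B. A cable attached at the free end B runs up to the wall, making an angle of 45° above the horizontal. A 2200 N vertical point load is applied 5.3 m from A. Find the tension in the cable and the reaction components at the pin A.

ΣM about A: T·sin45°·9.4 − 2200·5.3 = 0 → T = 11660/(9.4·0.707107) = 1754.23 ≈ 1754 N.
ΣF_x = 0: A_x − T·cos45° = 0 → A_x = 1754.23 × 0.707107 = 1240 N.
ΣF_y = 0: A_y + T·sin45° − 2200 = 0 → A_y = 2200 − 1754.23 × 0.707107 = 959.6 N.

T = 1754 N, A_x = 1240 N, A_y = 959.6 N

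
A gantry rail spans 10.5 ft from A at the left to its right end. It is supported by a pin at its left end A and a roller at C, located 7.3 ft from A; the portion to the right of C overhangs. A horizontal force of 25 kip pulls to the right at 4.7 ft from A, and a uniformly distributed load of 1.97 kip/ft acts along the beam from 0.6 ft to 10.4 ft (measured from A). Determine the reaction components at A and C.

Resultant of the distributed load: 1.97 × 9.8 = 19.306 kip at 5.5 ft from A.
ΣM about A: C_y·7.3 − (1.97·9.8)·5.5 = 0 → C_y = 106.183/7.3 = 14.5456 ≈ 14.55 kip.
ΣF_y = 0: A_y + 14.5456 − 1.97·9.8 = 0 → A_y = 4.760 kip.
ΣF_x = 0: A_x + 25 = 0 → A_x = -25.00 kip.

A_x = -25.00 kip, A_y = 4.760 kip, C_y = 14.55 kip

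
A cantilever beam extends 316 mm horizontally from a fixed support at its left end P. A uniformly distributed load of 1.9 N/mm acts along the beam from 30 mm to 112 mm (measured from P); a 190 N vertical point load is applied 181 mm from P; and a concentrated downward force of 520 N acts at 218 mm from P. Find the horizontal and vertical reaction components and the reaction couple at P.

P_x = 0, P_y = 865.8 N, M_P = 158800 N·mm

Resultant of the distributed load: 1.9 × 82 = 155.8 N at 71 mm from P.
ΣF_x = 0: P_x = 0.
ΣF_y = 0: P_y − 1.9·82 − 190 − 520 = 0 → P_y = 865.8 N.
ΣM about P: M_P − (1.9·82)·71 − 190·181 − 520·218 = 0 → M_P = 158800 N·mm.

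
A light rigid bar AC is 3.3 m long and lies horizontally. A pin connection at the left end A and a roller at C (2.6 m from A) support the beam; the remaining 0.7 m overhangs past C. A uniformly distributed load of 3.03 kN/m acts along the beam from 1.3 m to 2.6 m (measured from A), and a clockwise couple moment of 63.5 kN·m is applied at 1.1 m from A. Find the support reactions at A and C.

Resultant of the distributed load: 3.03 × 1.3 = 3.939 kN at 1.95 m from A.
Taking moments about A: C_y·2.6 − (3.03·1.3)·1.95 − 63.5 = 0 → C_y = 71.18105/2.6 = 27.3773 ≈ 27.38 kN.
ΣF_y = 0: A_y + 27.3773 − 3.03·1.3 = 0 → A_y = -23.44 kN.
ΣF_x = 0: no horizontal applied forces, so A_x = 0.

A_x = 0, A_y = -23.44 kN, C_y = 27.38 kN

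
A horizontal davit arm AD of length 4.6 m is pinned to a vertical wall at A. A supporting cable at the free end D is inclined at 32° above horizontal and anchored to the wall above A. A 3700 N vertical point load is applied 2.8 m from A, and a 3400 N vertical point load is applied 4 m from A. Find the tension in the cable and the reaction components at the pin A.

ΣM about A: T·sin32°·4.6 − 3700·2.8 − 3400·4 = 0 → T = 23960/(4.6·0.529919) = 9829.23 ≈ 9829 N.
ΣF_x = 0: A_x − T·cos32° = 0 → A_x = 9829.23 × 0.848048 = 8336 N.
ΣF_y = 0: A_y + T·sin32° − 3700 − 3400 = 0 → A_y = 7100 − 9829.23 × 0.529919 = 1891 N.

T = 9829 N, A_x = 8336 N, A_y = 1891 N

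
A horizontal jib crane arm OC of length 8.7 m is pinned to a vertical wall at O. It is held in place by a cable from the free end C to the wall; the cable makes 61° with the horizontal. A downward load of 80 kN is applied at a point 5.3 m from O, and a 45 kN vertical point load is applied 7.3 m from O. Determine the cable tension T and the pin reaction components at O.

T = 98.89 kN, O_x = 47.94 kN, O_y = 38.51 kN

ΣM about O: T·sin61°·8.7 − 80·5.3 − 45·7.3 = 0 → T = 752.5/(8.7·0.87462) = 98.8935 ≈ 98.89 kN.
ΣF_x = 0: O_x − T·cos61° = 0 → O_x = 98.8935 × 0.48481 = 47.94 kN.
ΣF_y = 0: O_y + T·sin61° − 80 − 45 = 0 → O_y = 125 − 98.8935 × 0.87462 = 38.51 kN.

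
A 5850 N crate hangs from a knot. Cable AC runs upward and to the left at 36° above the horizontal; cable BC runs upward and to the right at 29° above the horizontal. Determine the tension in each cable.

ΣF_x = 0: −T_AC·cos36° + T_BC·cos29° = 0 → T_BC = 0.924993·T_AC.
ΣF_y = 0: T_AC·sin36° + T_BC·sin29° = 5850.
Substitute: T_AC·(0.587785 + 0.924993·0.48481) = 5850 → T_AC = 5645.46 ≈ 5645 N.
Then T_BC = 0.924993 × 5645.46 = 5222 N.

T_AC = 5645 N, T_BC = 5222 N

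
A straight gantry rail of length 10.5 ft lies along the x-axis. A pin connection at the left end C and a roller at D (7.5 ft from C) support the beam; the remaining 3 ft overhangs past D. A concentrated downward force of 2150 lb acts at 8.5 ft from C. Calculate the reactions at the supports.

ΣM about C: D_y·7.5 − 2150·8.5 = 0 → D_y = 18275/7.5 = 2436.67 ≈ 2437 lb.
ΣF_y = 0: C_y + 2436.67 − 2150 = 0 → C_y = -286.7 lb.
ΣF_x = 0: no horizontal applied forces, so C_x = 0.

C_x = 0, C_y = -286.7 lb, D_y = 2437 lb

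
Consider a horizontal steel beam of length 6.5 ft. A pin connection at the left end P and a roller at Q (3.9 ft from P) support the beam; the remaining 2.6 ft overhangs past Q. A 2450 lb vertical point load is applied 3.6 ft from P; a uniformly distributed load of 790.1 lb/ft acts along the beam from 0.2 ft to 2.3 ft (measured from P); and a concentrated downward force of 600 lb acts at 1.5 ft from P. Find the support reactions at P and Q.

P_x = 0, P_y = 1685 lb, Q_y = 3024 lb

Resultant of the distributed load: 790.1 × 2.1 = 1659.21 lb at 1.25 ft from P.
ΣM about P: Q_y·3.9 − 2450·3.6 − (790.1·2.1)·1.25 − 600·1.5 = 0 → Q_y = 11794.0125/3.9 = 3024.11 ≈ 3024 lb.
ΣF_y = 0: P_y + 3024.11 − 2450 − 790.1·2.1 − 600 = 0 → P_y = 1685 lb.
ΣF_x = 0: no horizontal applied forces, so P_x = 0.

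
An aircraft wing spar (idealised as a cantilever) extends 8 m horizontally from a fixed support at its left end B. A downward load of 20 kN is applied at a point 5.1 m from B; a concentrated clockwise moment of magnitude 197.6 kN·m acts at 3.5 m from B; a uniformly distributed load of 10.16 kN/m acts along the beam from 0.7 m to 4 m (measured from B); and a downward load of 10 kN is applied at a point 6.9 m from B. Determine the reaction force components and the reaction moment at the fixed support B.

Resultant of the distributed load: 10.16 × 3.3 = 33.528 kN at 2.35 m from B.
ΣF_x = 0: B_x = 0.
ΣF_y = 0: B_y − 20 − 10.16·3.3 − 10 = 0 → B_y = 63.53 kN.
ΣM about B: M_B − 20·5.1 − 197.6 − (10.16·3.3)·2.35 − 10·6.9 = 0 → M_B = 447.4 kN·m.

B_x = 0, B_y = 63.53 kN, M_B = 447.4 kN·m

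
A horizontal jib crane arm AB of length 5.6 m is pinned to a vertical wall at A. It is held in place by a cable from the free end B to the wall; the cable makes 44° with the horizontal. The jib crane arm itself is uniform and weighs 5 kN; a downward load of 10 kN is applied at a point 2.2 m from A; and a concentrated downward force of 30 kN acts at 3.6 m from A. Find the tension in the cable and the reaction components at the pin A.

ΣM about A: T·sin44°·5.6 − 5·2.8 − 10·2.2 − 30·3.6 = 0 → T = 144/(5.6·0.694658) = 37.0172 ≈ 37.02 kN.
ΣF_x = 0: A_x − T·cos44° = 0 → A_x = 37.0172 × 0.71934 = 26.63 kN.
ΣF_y = 0: A_y + T·sin44° − 5 − 10 − 30 = 0 → A_y = 45 − 37.0172 × 0.694658 = 19.29 kN.

T = 37.02 kN, A_x = 26.63 kN, A_y = 19.29 kN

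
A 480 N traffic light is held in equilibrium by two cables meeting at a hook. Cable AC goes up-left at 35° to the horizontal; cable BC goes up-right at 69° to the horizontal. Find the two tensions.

ΣF_x = 0: −T_AC·cos35° + T_BC·cos69° = 0 → T_BC = 2.28578·T_AC.
ΣF_y = 0: T_AC·sin35° + T_BC·sin69° = 480.
Substitute: T_AC·(0.573576 + 2.28578·0.93358) = 480 → T_AC = 177.283 ≈ 177.3 N.
Then T_BC = 2.28578 × 177.283 = 405.2 N.

T_AC = 177.3 N, T_BC = 405.2 N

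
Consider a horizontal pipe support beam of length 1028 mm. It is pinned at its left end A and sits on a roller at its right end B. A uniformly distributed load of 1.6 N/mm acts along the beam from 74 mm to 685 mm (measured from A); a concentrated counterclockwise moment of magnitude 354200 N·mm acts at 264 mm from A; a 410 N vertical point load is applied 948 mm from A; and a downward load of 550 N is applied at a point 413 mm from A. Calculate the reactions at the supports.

A_x = 0, A_y = 1322 N, B_y = 615.4 N

Resultant of the distributed load: 1.6 × 611 = 977.6 N at 379.5 mm from A.
Taking moments about A: B_y·1028 − (1.6·611)·379.5 + 354200 − 410·948 − 550·413 = 0 → B_y = 632629.2/1028 = 615.398 ≈ 615.4 N.
ΣF_y = 0: A_y + 615.398 − 1.6·611 − 410 − 550 = 0 → A_y = 1322 N.
ΣF_x = 0: no horizontal applied forces, so A_x = 0.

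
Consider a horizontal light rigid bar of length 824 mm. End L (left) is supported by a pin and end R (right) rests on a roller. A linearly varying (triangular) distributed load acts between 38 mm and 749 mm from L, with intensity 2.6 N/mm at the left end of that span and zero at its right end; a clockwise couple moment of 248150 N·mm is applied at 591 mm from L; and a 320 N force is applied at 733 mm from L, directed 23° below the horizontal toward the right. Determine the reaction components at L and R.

Resultant of the triangular load: ½ × 2.6 × 711 = 924.3 N, acting at 275 mm from L (one-third of the span from the peak).
Moments about L: R_y·824 − (½·2.6·711)·275 − 248150 − 320·sin23°·733 = 0 → R_y = 593982/824 = 720.852 ≈ 720.9 N.
ΣF_y = 0: L_y + 720.852 − ½·2.6·711 − 320·sin23° = 0 → L_y = 328.5 N.
ΣF_x = 0: L_x + 320·cos23° = 0 → L_x = -294.6 N.

L_x = -294.6 N, L_y = 328.5 N, R_y = 720.9 N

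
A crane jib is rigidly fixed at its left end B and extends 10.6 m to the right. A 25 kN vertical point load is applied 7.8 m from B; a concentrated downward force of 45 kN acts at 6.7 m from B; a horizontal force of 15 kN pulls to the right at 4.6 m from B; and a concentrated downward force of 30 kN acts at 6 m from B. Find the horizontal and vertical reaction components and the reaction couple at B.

B_x = -15.00 kN, B_y = 100.0 kN, M_B = 676.5 kN·m

ΣF_x = 0: B_x + 15 = 0 → B_x = -15.00 kN.
ΣF_y = 0: B_y − 25 − 45 − 30 = 0 → B_y = 100.0 kN.
ΣM about B: M_B − 25·7.8 − 45·6.7 − 30·6 = 0 → M_B = 676.5 kN·m.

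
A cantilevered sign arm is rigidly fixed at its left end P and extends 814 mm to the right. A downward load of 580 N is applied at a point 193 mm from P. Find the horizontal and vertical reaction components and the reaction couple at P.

ΣF_x = 0: P_x = 0.
ΣF_y = 0: P_y − 580 = 0 → P_y = 580.0 N.
ΣM about P: M_P − 580·193 = 0 → M_P = 111900 N·mm.

P_x = 0, P_y = 580.0 N, M_P = 111900 N·mm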